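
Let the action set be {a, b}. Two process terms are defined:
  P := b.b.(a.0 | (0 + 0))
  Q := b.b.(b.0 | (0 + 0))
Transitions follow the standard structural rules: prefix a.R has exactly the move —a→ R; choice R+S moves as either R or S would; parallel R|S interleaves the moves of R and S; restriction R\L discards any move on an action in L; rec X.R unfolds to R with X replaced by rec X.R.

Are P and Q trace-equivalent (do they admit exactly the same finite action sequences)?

Reachable graph of P (4 states):
  s0 = b.b.(a.0 | (0 + 0)) | —b→ s1
  s1 = b.(a.0 | (0 + 0)) | —b→ s2
  s2 = a.0 | (0 + 0) | —a→ s3
  s3 = 0 | (0 + 0) | deadlocked
Reachable graph of Q (4 states):
  t0 = b.b.(b.0 | (0 + 0)) | —b→ t1
  t1 = b.(b.0 | (0 + 0)) | —b→ t2
  t2 = b.0 | (0 + 0) | —b→ t3
  t3 = 0 | (0 + 0) | deadlocked
Trace ⟨bba⟩ through P, begin at {s0}:
  after b @ step 1: {s1}
  after b @ step 2: {s2}
  after a @ step 3: {s3}
  — P admits the full trace.
Trace ⟨bba⟩ through Q, begin at {t0}:
  after b @ step 1: {t1}
  after b @ step 2: {t2}
  after a @ step 3: no successor for Q

NO — witness ⟨bba⟩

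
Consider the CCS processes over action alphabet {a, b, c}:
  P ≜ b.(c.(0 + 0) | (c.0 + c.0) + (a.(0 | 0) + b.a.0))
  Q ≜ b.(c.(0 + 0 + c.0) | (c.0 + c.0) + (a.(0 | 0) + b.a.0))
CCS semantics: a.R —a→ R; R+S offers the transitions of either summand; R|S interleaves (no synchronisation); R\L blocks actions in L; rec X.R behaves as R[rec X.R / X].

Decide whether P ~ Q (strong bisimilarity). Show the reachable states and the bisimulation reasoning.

Reachable graph of P (8 states):
  s0 = b.(c.(0 + 0) | (c.0 + c.0) + (a.(0 | 0) + b.a.0)) :: =b=> s1
  s1 = c.(0 + 0) | (c.0 + c.0) + (a.(0 | 0) + b.a.0) :: =a=> s2, =b=> s3, =c=> s4, =c=> s5
  s2 = 0 | 0 :: deadlocked
  s3 = a.0 :: =a=> s6
  s4 = (0 + 0) | (c.0 + c.0) :: =c=> s7
  s5 = c.(0 + 0) | 0 :: =c=> s7
  s6 = 0 :: deadlocked
  s7 = (0 + 0) | 0 :: deadlocked
Reachable graph of Q (9 states):
  t0 = b.(c.(0 + 0 + c.0) | (c.0 + c.0) + (a.(0 | 0) + b.a.0)) :: =b=> t1
  t1 = c.(0 + 0 + c.0) | (c.0 + c.0) + (a.(0 | 0) + b.a.0) :: =a=> t2, =b=> t3, =c=> t4, =c=> t5
  t2 = 0 | 0 :: deadlocked
  t3 = a.0 :: =a=> t6
  t4 = (0 + 0 + c.0) | (c.0 + c.0) :: =c=> t7, =c=> t8
  t5 = c.(0 + 0 + c.0) | 0 :: =c=> t7
  t6 = 0 :: deadlocked
  t7 = (0 + 0 + c.0) | 0 :: =c=> t2
  t8 = 0 | (c.0 + c.0) :: =c=> t2
Partition-refinement fixed point:
  B0 = {s0}
  B1 = {s1}
  B2 = {s4, s5, t7, t8}
  B3 = {s2, s6, s7, t2, t6}
  B4 = {s3, t3}
  B5 = {t0}
  B6 = {t1}
  B7 = {t4, t5}
s0 ∈ B0, t0 ∈ B5 → different blocks

not bisimilar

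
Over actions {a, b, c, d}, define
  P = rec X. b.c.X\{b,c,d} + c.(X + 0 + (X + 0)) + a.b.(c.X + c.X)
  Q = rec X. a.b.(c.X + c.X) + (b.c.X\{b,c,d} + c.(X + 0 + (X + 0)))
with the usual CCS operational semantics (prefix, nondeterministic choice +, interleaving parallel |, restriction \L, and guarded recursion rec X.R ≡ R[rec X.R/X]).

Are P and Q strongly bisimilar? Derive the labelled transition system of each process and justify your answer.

P's transition system — 7 states:
  m0 = rec X. b.c.X\{b,c,d} + c.(X + 0 + (X + 0)) + a.b.(c.X + c.X) | =a=> m1, =b=> m2, =c=> m3
  m1 = b.(c.(rec X. b.c.X\{b,c,d} + c.(X + 0 + (X + 0)) + a.b.(c.X + c.X)) + c.(rec X. b.c.X\{b,c,d} + c.(X + 0 + (X + 0)) + a.b.(c.X + c.X))) | =b=> m4
  m2 = c.(rec X. b.c.X\{b,c,d} + c.(X + 0 + (X + 0)) + a.b.(c.X + c.X))\{b,c,d} | =c=> m5
  m3 = (rec X. b.c.X\{b,c,d} + c.(X + 0 + (X + 0)) + a.b.(c.X + c.X)) + 0 + ((rec X. b.c.X\{b,c,d} + c.(X + 0 + (X + 0)) + a.b.(c.X + c.X)) + 0) | =a=> m1, =b=> m2, =c=> m3
  m4 = c.(rec X. b.c.X\{b,c,d} + c.(X + 0 + (X + 0)) + a.b.(c.X + c.X)) + c.(rec X. b.c.X\{b,c,d} + c.(X + 0 + (X + 0)) + a.b.(c.X + c.X)) | =c=> m0
  m5 = (rec X. b.c.X\{b,c,d} + c.(X + 0 + (X + 0)) + a.b.(c.X + c.X))\{b,c,d} | =a=> m6
  m6 = (b.(c.(rec X. b.c.X\{b,c,d} + c.(X + 0 + (X + 0)) + a.b.(c.X + c.X)) + c.(rec X. b.c.X\{b,c,d} + c.(X + 0 + (X + 0)) + a.b.(c.X + c.X))))\{b,c,d} | ·
Q's transition system — 7 states:
  n0 = rec X. a.b.(c.X + c.X) + (b.c.X\{b,c,d} + c.(X + 0 + (X + 0))) | =a=> n1, =b=> n2, =c=> n3
  n1 = b.(c.(rec X. a.b.(c.X + c.X) + (b.c.X\{b,c,d} + c.(X + 0 + (X + 0)))) + c.(rec X. a.b.(c.X + c.X) + (b.c.X\{b,c,d} + c.(X + 0 + (X + 0))))) | =b=> n4
  n2 = c.(rec X. a.b.(c.X + c.X) + (b.c.X\{b,c,d} + c.(X + 0 + (X + 0))))\{b,c,d} | =c=> n5
  n3 = (rec X. a.b.(c.X + c.X) + (b.c.X\{b,c,d} + c.(X + 0 + (X + 0)))) + 0 + ((rec X. a.b.(c.X + c.X) + (b.c.X\{b,c,d} + c.(X + 0 + (X + 0)))) + 0) | =a=> n1, =b=> n2, =c=> n3
  n4 = c.(rec X. a.b.(c.X + c.X) + (b.c.X\{b,c,d} + c.(X + 0 + (X + 0)))) + c.(rec X. a.b.(c.X + c.X) + (b.c.X\{b,c,d} + c.(X + 0 + (X + 0)))) | =c=> n0
  n5 = (rec X. a.b.(c.X + c.X) + (b.c.X\{b,c,d} + c.(X + 0 + (X + 0))))\{b,c,d} | =a=> n6
  n6 = (b.(c.(rec X. a.b.(c.X + c.X) + (b.c.X\{b,c,d} + c.(X + 0 + (X + 0)))) + c.(rec X. a.b.(c.X + c.X) + (b.c.X\{b,c,d} + c.(X + 0 + (X + 0))))))\{b,c,d} | ·
Partition-refinement fixed point:
  B0 = {m0, m3, n0, n3}
  B1 = {m1, n1}
  B2 = {m4, n4}
  B3 = {m2, n2}
  B4 = {m5, n5}
  B5 = {m6, n6}
m0 ∈ B0, n0 ∈ B0 → same block

YES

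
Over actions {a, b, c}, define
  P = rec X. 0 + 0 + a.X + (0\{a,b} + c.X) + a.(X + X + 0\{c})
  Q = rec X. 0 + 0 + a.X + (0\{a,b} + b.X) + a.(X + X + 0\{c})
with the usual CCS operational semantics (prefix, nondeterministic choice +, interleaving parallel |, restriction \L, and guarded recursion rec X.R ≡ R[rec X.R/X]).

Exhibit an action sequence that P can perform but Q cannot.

Reachable graph of P (2 states):
  u0 = rec X. 0 + 0 + a.X + (0\{a,b} + c.X) + a.(X + X + 0\{c}) ⊢ ··a··> u0, ··a··> u1, ··c··> u0
  u1 = (rec X. 0 + 0 + a.X + (0\{a,b} + c.X) + a.(X + X + 0\{c})) + (rec X. 0 + 0 + a.X + (0\{a,b} + c.X) + a.(X + X + 0\{c})) + 0\{c} ⊢ ··a··> u0, ··a··> u1, ··c··> u0
Reachable graph of Q (2 states):
  v0 = rec X. 0 + 0 + a.X + (0\{a,b} + b.X) + a.(X + X + 0\{c}) ⊢ ··a··> v0, ··a··> v1, ··b··> v0
  v1 = (rec X. 0 + 0 + a.X + (0\{a,b} + b.X) + a.(X + X + 0\{c})) + (rec X. 0 + 0 + a.X + (0\{a,b} + b.X) + a.(X + X + 0\{c})) + 0\{c} ⊢ ··a··> v0, ··a··> v1, ··b··> v0
Trace ⟨c⟩ through P, begin at {u0}:
  step 1 (c): {u0}
  P completes σ.
Trace ⟨c⟩ through Q, begin at {v0}:
  step 1 (c): ∅ (Q stuck)

c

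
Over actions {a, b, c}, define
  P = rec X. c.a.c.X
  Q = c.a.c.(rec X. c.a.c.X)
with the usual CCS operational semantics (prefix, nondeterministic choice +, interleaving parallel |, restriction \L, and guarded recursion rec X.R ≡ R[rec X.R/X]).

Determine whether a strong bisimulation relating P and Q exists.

P's transition system — 3 states:
  s0 = rec X. c.a.c.X :: —c→ s1
  s1 = a.c.(rec X. c.a.c.X) :: —a→ s2
  s2 = c.(rec X. c.a.c.X) :: —c→ s0
Q's transition system — 4 states:
  t0 = c.a.c.(rec X. c.a.c.X) :: —c→ t1
  t1 = a.c.(rec X. c.a.c.X) :: —a→ t2
  t2 = c.(rec X. c.a.c.X) :: —c→ t3
  t3 = rec X. c.a.c.X :: —c→ t1
Coarsest stable partition (strong bisimilarity classes):
  B0 = {s0, t0, t3}
  B1 = {s1, t1}
  B2 = {s2, t2}
s0 ∈ B0, t0 ∈ B0 → same block

YES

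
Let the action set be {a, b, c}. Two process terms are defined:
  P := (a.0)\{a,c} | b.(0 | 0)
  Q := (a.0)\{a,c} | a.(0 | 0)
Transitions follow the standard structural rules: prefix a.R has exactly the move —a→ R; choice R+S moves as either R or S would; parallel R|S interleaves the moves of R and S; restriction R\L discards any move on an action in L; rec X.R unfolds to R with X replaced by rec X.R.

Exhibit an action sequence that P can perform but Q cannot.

Reachable graph of P (2 states):
  s0 = (a.0)\{a,c} | b.(0 | 0) | -b-> s1
  s1 = (a.0)\{a,c} | (0 | 0) | ∅
Reachable graph of Q (2 states):
  t0 = (a.0)\{a,c} | a.(0 | 0) | -a-> t1
  t1 = (a.0)\{a,c} | (0 | 0) | ∅
Run σ = ⟨b⟩ on P: start {s0}
  step 1 (b): {s1}
  P completes σ.
Run σ = ⟨b⟩ on Q: start {t0}
  step 1 (b): no successor for Q

b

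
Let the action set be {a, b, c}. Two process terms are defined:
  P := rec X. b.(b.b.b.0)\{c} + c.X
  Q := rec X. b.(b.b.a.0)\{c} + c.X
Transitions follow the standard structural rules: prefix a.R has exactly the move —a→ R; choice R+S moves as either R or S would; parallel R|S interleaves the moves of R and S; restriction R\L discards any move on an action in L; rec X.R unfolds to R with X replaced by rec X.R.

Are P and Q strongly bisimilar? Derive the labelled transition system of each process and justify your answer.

Reachable graph of P (5 states):
  u0 = rec X. b.(b.b.b.0)\{c} + c.X | ··b··> u1, ··c··> u0
  u1 = (b.b.b.0)\{c} | ··b··> u2
  u2 = (b.b.0)\{c} | ··b··> u3
  u3 = (b.0)\{c} | ··b··> u4
  u4 = 0\{c} | (no moves)
Reachable graph of Q (5 states):
  v0 = rec X. b.(b.b.a.0)\{c} + c.X | ··b··> v1, ··c··> v0
  v1 = (b.b.a.0)\{c} | ··b··> v2
  v2 = (b.a.0)\{c} | ··b··> v3
  v3 = (a.0)\{c} | ··a··> v4
  v4 = 0\{c} | (no moves)
Partition-refinement fixed point:
  B0 = {u0}
  B1 = {u1}
  B2 = {u2}
  B3 = {u3}
  B4 = {u4, v4}
  B5 = {v0}
  B6 = {v1}
  B7 = {v2}
  B8 = {v3}
u0 ∈ B0, v0 ∈ B5 → different blocks

NO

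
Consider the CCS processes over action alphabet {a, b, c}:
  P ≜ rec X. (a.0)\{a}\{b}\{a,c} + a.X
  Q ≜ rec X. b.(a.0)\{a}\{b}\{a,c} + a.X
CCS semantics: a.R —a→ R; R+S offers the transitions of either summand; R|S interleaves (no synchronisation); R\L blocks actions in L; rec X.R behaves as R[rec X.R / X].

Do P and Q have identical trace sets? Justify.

LTS(P): 1 reachable states
  s0 = rec X. (a.0)\{a}\{b}\{a,c} + a.X → --a--▸ s0
LTS(Q): 2 reachable states
  t0 = rec X. b.(a.0)\{a}\{b}\{a,c} + a.X → --a--▸ t0, --b--▸ t1
  t1 = (a.0)\{a}\{b}\{a,c} → ·
Run σ = ⟨b⟩ on Q: start {t0}
  after b @ step 1: {t1}
  Q completes σ.
Run σ = ⟨b⟩ on P: start {s0}
  after b @ step 1: ∅ (P stuck)

trace-distinct — witness ⟨b⟩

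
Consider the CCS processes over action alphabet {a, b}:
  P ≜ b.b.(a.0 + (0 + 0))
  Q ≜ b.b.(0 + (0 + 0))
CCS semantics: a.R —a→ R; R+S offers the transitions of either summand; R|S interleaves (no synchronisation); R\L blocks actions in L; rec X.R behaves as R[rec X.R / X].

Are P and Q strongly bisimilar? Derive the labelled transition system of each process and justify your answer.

P ≁ Q

LTS(P): 4 reachable states
  m0 = b.b.(a.0 + (0 + 0)) has moves -b-> m1
  m1 = b.(a.0 + (0 + 0)) has moves -b-> m2
  m2 = a.0 + (0 + 0) has moves -a-> m3
  m3 = 0 has moves stopped
LTS(Q): 3 reachable states
  n0 = b.b.(0 + (0 + 0)) has moves -b-> n1
  n1 = b.(0 + (0 + 0)) has moves -b-> n2
  n2 = 0 + (0 + 0) has moves stopped
Partition-refinement fixed point:
  B0 = {m0}
  B1 = {m1}
  B2 = {m2}
  B3 = {m3, n2}
  B4 = {n0}
  B5 = {n1}
m0 ∈ B0, n0 ∈ B4 → different blocks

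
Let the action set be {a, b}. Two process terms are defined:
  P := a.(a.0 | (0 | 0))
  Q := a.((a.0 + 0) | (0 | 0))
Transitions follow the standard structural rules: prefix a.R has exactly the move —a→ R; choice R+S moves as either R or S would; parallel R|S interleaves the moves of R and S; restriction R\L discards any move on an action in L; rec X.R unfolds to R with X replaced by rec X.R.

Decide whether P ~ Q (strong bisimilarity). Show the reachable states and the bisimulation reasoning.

Reachable graph of P (3 states):
  s0 = a.(a.0 | (0 | 0)) ⊢ —a→ s1
  s1 = a.0 | (0 | 0) ⊢ —a→ s2
  s2 = 0 | (0 | 0) ⊢ ∅
Reachable graph of Q (3 states):
  t0 = a.((a.0 + 0) | (0 | 0)) ⊢ —a→ t1
  t1 = (a.0 + 0) | (0 | 0) ⊢ —a→ t2
  t2 = 0 | (0 | 0) ⊢ ∅
Bisimilarity quotient blocks:
  B0 = {s0, t0}
  B1 = {s1, t1}
  B2 = {s2, t2}
s0 ∈ B0, t0 ∈ B0 → same block

bisimilar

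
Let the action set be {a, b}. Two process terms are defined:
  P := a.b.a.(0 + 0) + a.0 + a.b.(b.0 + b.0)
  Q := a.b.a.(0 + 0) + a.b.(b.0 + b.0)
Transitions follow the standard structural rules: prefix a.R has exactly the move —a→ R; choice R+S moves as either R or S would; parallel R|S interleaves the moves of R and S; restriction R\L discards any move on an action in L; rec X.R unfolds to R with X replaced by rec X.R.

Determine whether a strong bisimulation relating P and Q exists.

LTS(P): 7 reachable states
  s0 = a.b.a.(0 + 0) + a.0 + a.b.(b.0 + b.0) ⊢ -a-> s1, -a-> s2, -a-> s3
  s1 = 0 ⊢ (no moves)
  s2 = b.(b.0 + b.0) ⊢ -b-> s4
  s3 = b.a.(0 + 0) ⊢ -b-> s5
  s4 = b.0 + b.0 ⊢ -b-> s1
  s5 = a.(0 + 0) ⊢ -a-> s6
  s6 = 0 + 0 ⊢ (no moves)
LTS(Q): 7 reachable states
  t0 = a.b.a.(0 + 0) + a.b.(b.0 + b.0) ⊢ -a-> t1, -a-> t2
  t1 = b.(b.0 + b.0) ⊢ -b-> t3
  t2 = b.a.(0 + 0) ⊢ -b-> t4
  t3 = b.0 + b.0 ⊢ -b-> t5
  t4 = a.(0 + 0) ⊢ -a-> t6
  t5 = 0 ⊢ (no moves)
  t6 = 0 + 0 ⊢ (no moves)
Bisimilarity quotient blocks:
  B0 = {s0}
  B1 = {s3, t2}
  B2 = {s5, t4}
  B3 = {s1, s6, t5, t6}
  B4 = {s2, t1}
  B5 = {s4, t3}
  B6 = {t0}
s0 ∈ B0, t0 ∈ B6 → different blocks

not bisimilar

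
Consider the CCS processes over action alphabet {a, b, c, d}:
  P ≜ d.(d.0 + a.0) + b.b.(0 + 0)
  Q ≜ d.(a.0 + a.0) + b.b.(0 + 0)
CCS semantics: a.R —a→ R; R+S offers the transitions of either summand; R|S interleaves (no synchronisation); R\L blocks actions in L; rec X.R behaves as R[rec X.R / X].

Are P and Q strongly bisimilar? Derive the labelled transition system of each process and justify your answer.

Reachable graph of P (5 states):
  u0 = d.(d.0 + a.0) + b.b.(0 + 0) has moves -b-> u1, -d-> u2
  u1 = b.(0 + 0) has moves -b-> u3
  u2 = d.0 + a.0 has moves -a-> u4, -d-> u4
  u3 = 0 + 0 has moves ∅
  u4 = 0 has moves ∅
Reachable graph of Q (5 states):
  v0 = d.(a.0 + a.0) + b.b.(0 + 0) has moves -b-> v1, -d-> v2
  v1 = b.(0 + 0) has moves -b-> v3
  v2 = a.0 + a.0 has moves -a-> v4
  v3 = 0 + 0 has moves ∅
  v4 = 0 has moves ∅
Partition-refinement fixed point:
  B0 = {u0}
  B1 = {u1, v1}
  B2 = {u3, u4, v3, v4}
  B3 = {u2}
  B4 = {v0}
  B5 = {v2}
u0 ∈ B0, v0 ∈ B4 → different blocks

not bisimilar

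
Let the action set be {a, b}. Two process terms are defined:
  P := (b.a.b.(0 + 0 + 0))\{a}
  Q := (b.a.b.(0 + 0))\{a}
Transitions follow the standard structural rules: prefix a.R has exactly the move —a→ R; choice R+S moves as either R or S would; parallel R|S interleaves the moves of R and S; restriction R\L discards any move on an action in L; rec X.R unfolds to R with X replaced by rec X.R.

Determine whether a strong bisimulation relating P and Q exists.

P ~ Q

Reachable graph of P (2 states):
  m0 = (b.a.b.(0 + 0 + 0))\{a} ⊢ —b→ m1
  m1 = (a.b.(0 + 0 + 0))\{a} ⊢ stopped
Reachable graph of Q (2 states):
  n0 = (b.a.b.(0 + 0))\{a} ⊢ —b→ n1
  n1 = (a.b.(0 + 0))\{a} ⊢ stopped
Bisimilarity quotient blocks:
  B0 = {m0, n0}
  B1 = {m1, n1}
m0 ∈ B0, n0 ∈ B0 → same block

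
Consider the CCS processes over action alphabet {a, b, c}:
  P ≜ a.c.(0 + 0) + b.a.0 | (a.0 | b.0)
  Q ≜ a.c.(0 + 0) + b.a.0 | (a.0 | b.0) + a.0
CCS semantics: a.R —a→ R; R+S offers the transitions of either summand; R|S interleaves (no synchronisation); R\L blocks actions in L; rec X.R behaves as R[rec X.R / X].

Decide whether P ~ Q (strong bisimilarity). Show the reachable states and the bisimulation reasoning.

LTS(P): 14 reachable states
  p0 = a.c.(0 + 0) + b.a.0 | (a.0 | b.0) | =a=> p1, =a=> p2, =b=> p3, =b=> p4
  p1 = b.a.0 | (0 | b.0) | =b=> p5, =b=> p6
  p2 = c.(0 + 0) | =c=> p7
  p3 = a.0 | (a.0 | b.0) | =a=> p5, =a=> p8, =b=> p9
  p4 = b.a.0 | (a.0 | 0) | =a=> p6, =b=> p9
  p5 = a.0 | (0 | b.0) | =a=> p10, =b=> p11
  p6 = b.a.0 | (0 | 0) | =b=> p11
  p7 = 0 + 0 | ∅
  p8 = 0 | (a.0 | b.0) | =a=> p10, =b=> p12
  p9 = a.0 | (a.0 | 0) | =a=> p11, =a=> p12
  p10 = 0 | (0 | b.0) | =b=> p13
  p11 = a.0 | (0 | 0) | =a=> p13
  p12 = 0 | (a.0 | 0) | =a=> p13
  p13 = 0 | (0 | 0) | ∅
LTS(Q): 15 reachable states
  q0 = a.c.(0 + 0) + b.a.0 | (a.0 | b.0) + a.0 | =a=> q1, =a=> q2, =a=> q3, =b=> q4, =b=> q5
  q1 = 0 | ∅
  q2 = b.a.0 | (0 | b.0) | =b=> q6, =b=> q7
  q3 = c.(0 + 0) | =c=> q8
  q4 = a.0 | (a.0 | b.0) | =a=> q6, =a=> q9, =b=> q10
  q5 = b.a.0 | (a.0 | 0) | =a=> q7, =b=> q10
  q6 = a.0 | (0 | b.0) | =a=> q11, =b=> q12
  q7 = b.a.0 | (0 | 0) | =b=> q12
  q8 = 0 + 0 | ∅
  q9 = 0 | (a.0 | b.0) | =a=> q11, =b=> q13
  q10 = a.0 | (a.0 | 0) | =a=> q12, =a=> q13
  q11 = 0 | (0 | b.0) | =b=> q14
  q12 = a.0 | (0 | 0) | =a=> q14
  q13 = 0 | (a.0 | 0) | =a=> q14
  q14 = 0 | (0 | 0) | ∅
Bisimilarity quotient blocks:
  B0 = {p0}
  B1 = {p4, q5}
  B2 = {p9, q10}
  B3 = {p11, p12, q12, q13}
  B4 = {p13, p7, q1, q14, q8}
  B5 = {p6, q7}
  B6 = {p2, q3}
  B7 = {p1, q2}
  B8 = {p5, p8, q6, q9}
  B9 = {p10, q11}
  B10 = {p3, q4}
  B11 = {q0}
p0 ∈ B0, q0 ∈ B11 → different blocks

NO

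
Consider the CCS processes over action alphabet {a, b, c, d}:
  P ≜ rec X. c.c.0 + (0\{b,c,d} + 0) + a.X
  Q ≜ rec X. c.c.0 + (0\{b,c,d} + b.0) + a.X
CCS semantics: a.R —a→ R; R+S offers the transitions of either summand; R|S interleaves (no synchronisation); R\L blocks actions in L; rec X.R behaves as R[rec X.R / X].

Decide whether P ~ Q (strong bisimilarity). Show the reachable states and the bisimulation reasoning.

NO

Reachable graph of P (3 states):
  p0 = rec X. c.c.0 + (0\{b,c,d} + 0) + a.X ⊢ =a=> p0, =c=> p1
  p1 = c.0 ⊢ =c=> p2
  p2 = 0 ⊢ ·
Reachable graph of Q (3 states):
  q0 = rec X. c.c.0 + (0\{b,c,d} + b.0) + a.X ⊢ =a=> q0, =b=> q1, =c=> q2
  q1 = 0 ⊢ ·
  q2 = c.0 ⊢ =c=> q1
Partition-refinement fixed point:
  B0 = {p0}
  B1 = {p1, q2}
  B2 = {p2, q1}
  B3 = {q0}
p0 ∈ B0, q0 ∈ B3 → different blocks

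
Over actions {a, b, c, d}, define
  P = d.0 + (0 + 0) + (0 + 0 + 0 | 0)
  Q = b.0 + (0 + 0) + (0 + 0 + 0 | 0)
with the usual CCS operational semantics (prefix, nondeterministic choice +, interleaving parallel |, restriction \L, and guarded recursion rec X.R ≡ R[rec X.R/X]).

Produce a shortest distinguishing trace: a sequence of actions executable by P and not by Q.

LTS(P): 2 reachable states
  p0 = d.0 + (0 + 0) + (0 + 0 + 0 | 0) ⊢ --d--▸ p1
  p1 = 0 ⊢ (no moves)
LTS(Q): 2 reachable states
  q0 = b.0 + (0 + 0) + (0 + 0 + 0 | 0) ⊢ --b--▸ q1
  q1 = 0 ⊢ (no moves)
Run σ = ⟨d⟩ on P: start {p0}
  step 1 (d): {p1}
  ✓ P
Run σ = ⟨d⟩ on Q: start {q0}
  step 1 (d): no successor for Q

d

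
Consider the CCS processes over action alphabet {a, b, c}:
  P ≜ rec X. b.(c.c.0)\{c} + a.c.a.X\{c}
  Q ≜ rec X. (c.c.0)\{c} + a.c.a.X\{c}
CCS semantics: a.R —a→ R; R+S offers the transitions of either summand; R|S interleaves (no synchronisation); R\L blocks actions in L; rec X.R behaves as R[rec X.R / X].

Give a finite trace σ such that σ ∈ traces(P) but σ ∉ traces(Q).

b

P's transition system — 7 states:
  s0 = rec X. b.(c.c.0)\{c} + a.c.a.X\{c} | —a→ s1, —b→ s2
  s1 = c.a.(rec X. b.(c.c.0)\{c} + a.c.a.X\{c})\{c} | —c→ s3
  s2 = (c.c.0)\{c} | stopped
  s3 = a.(rec X. b.(c.c.0)\{c} + a.c.a.X\{c})\{c} | —a→ s4
  s4 = (rec X. b.(c.c.0)\{c} + a.c.a.X\{c})\{c} | —a→ s5, —b→ s6
  s5 = (c.a.(rec X. b.(c.c.0)\{c} + a.c.a.X\{c})\{c})\{c} | stopped
  s6 = (c.c.0)\{c}\{c} | stopped
Q's transition system — 5 states:
  t0 = rec X. (c.c.0)\{c} + a.c.a.X\{c} | —a→ t1
  t1 = c.a.(rec X. (c.c.0)\{c} + a.c.a.X\{c})\{c} | —c→ t2
  t2 = a.(rec X. (c.c.0)\{c} + a.c.a.X\{c})\{c} | —a→ t3
  t3 = (rec X. (c.c.0)\{c} + a.c.a.X\{c})\{c} | —a→ t4
  t4 = (c.a.(rec X. (c.c.0)\{c} + a.c.a.X\{c})\{c})\{c} | stopped
Executing b from P (initial set {s0}):
  [1] b ⇒ {s2}
  P completes σ.
Executing b from Q (initial set {t0}):
  [1] b ⇒ ∅ (Q stuck)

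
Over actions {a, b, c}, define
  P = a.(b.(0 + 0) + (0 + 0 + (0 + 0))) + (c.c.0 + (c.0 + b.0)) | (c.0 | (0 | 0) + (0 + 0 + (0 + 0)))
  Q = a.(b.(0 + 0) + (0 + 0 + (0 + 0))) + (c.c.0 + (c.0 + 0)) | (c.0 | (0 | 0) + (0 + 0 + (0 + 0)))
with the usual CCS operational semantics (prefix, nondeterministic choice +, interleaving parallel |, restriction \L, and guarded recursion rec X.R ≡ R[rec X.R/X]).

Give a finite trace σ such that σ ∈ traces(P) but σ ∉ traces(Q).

b

P's transition system — 8 states:
  m0 = a.(b.(0 + 0) + (0 + 0 + (0 + 0))) + (c.c.0 + (c.0 + b.0)) | (c.0 | (0 | 0) + (0 + 0 + (0 + 0))) ⊢ --a--▸ m1, --b--▸ m2, --c--▸ m2, --c--▸ m3, --c--▸ m4
  m1 = b.(0 + 0) + (0 + 0 + (0 + 0)) ⊢ --b--▸ m5
  m2 = 0 | (c.0 | (0 | 0) + (0 + 0 + (0 + 0))) ⊢ --c--▸ m6
  m3 = (c.c.0 + (c.0 + b.0)) | (0 | (0 | 0)) ⊢ --b--▸ m6, --c--▸ m6, --c--▸ m7
  m4 = c.0 | (c.0 | (0 | 0) + (0 + 0 + (0 + 0))) ⊢ --c--▸ m2, --c--▸ m7
  m5 = 0 + 0 ⊢ (no moves)
  m6 = 0 | (0 | (0 | 0)) ⊢ (no moves)
  m7 = c.0 | (0 | (0 | 0)) ⊢ --c--▸ m6
Q's transition system — 8 states:
  n0 = a.(b.(0 + 0) + (0 + 0 + (0 + 0))) + (c.c.0 + (c.0 + 0)) | (c.0 | (0 | 0) + (0 + 0 + (0 + 0))) ⊢ --a--▸ n1, --c--▸ n2, --c--▸ n3, --c--▸ n4
  n1 = b.(0 + 0) + (0 + 0 + (0 + 0)) ⊢ --b--▸ n5
  n2 = (c.c.0 + (c.0 + 0)) | (0 | (0 | 0)) ⊢ --c--▸ n6, --c--▸ n7
  n3 = 0 | (c.0 | (0 | 0) + (0 + 0 + (0 + 0))) ⊢ --c--▸ n6
  n4 = c.0 | (c.0 | (0 | 0) + (0 + 0 + (0 + 0))) ⊢ --c--▸ n3, --c--▸ n7
  n5 = 0 + 0 ⊢ (no moves)
  n6 = 0 | (0 | (0 | 0)) ⊢ (no moves)
  n7 = c.0 | (0 | (0 | 0)) ⊢ --c--▸ n6
Trace ⟨b⟩ through P, begin at {m0}:
  step 1 (b): {m2}
  — P admits the full trace.
Trace ⟨b⟩ through Q, begin at {n0}:
  step 1 (b): ∅  — Q cannot continue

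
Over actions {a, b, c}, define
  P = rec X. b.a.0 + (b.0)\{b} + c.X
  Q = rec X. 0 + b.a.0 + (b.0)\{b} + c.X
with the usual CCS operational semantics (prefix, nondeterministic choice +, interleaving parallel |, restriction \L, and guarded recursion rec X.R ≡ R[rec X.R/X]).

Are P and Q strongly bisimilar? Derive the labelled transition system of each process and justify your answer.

P ~ Q

P's transition system — 3 states:
  s0 = rec X. b.a.0 + (b.0)\{b} + c.X | -b-> s1, -c-> s0
  s1 = a.0 | -a-> s2
  s2 = 0 | ·
Q's transition system — 3 states:
  t0 = rec X. 0 + b.a.0 + (b.0)\{b} + c.X | -b-> t1, -c-> t0
  t1 = a.0 | -a-> t2
  t2 = 0 | ·
Coarsest stable partition (strong bisimilarity classes):
  B0 = {s0, t0}
  B1 = {s1, t1}
  B2 = {s2, t2}
s0 ∈ B0, t0 ∈ B0 → same block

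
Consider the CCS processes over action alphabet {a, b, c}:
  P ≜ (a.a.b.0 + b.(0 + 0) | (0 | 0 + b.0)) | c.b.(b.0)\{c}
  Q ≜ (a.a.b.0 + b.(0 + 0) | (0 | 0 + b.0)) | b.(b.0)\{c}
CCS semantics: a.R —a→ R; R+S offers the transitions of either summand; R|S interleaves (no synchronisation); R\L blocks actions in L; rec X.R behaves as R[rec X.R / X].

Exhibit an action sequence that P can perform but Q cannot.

LTS(P): 28 reachable states
  m0 = (a.a.b.0 + b.(0 + 0) | (0 | 0 + b.0)) | c.b.(b.0)\{c} → —a→ m1, —b→ m2, —b→ m3, —c→ m4
  m1 = a.b.0 | c.b.(b.0)\{c} → —a→ m5, —c→ m6
  m2 = (0 + 0) | (0 | 0 + b.0) | c.b.(b.0)\{c} → —b→ m7, —c→ m8
  m3 = b.(0 + 0) | 0 | c.b.(b.0)\{c} → —b→ m7, —c→ m9
  m4 = (a.a.b.0 + b.(0 + 0) | (0 | 0 + b.0)) | b.(b.0)\{c} → —a→ m6, —b→ m10, —b→ m8, —b→ m9
  m5 = b.0 | c.b.(b.0)\{c} → —b→ m11, —c→ m12
  m6 = a.b.0 | b.(b.0)\{c} → —a→ m12, —b→ m13
  m7 = (0 + 0) | 0 | c.b.(b.0)\{c} → —c→ m14
  m8 = (0 + 0) | (0 | 0 + b.0) | b.(b.0)\{c} → —b→ m14, —b→ m15
  m9 = b.(0 + 0) | 0 | b.(b.0)\{c} → —b→ m14, —b→ m16
  m10 = (a.a.b.0 + b.(0 + 0) | (0 | 0 + b.0)) | (b.0)\{c} → —a→ m13, —b→ m15, —b→ m16, —b→ m17
  m11 = 0 | c.b.(b.0)\{c} → —c→ m18
  m12 = b.0 | b.(b.0)\{c} → —b→ m18, —b→ m19
  m13 = a.b.0 | (b.0)\{c} → —a→ m19, —b→ m20
  m14 = (0 + 0) | 0 | b.(b.0)\{c} → —b→ m21
  m15 = (0 + 0) | (0 | 0 + b.0) | (b.0)\{c} → —b→ m21, —b→ m22
  m16 = b.(0 + 0) | 0 | (b.0)\{c} → —b→ m21, —b→ m23
  m17 = (a.a.b.0 + b.(0 + 0) | (0 | 0 + b.0)) | 0\{c} → —a→ m20, —b→ m22, —b→ m23
  m18 = 0 | b.(b.0)\{c} → —b→ m24
  m19 = b.0 | (b.0)\{c} → —b→ m24, —b→ m25
  m20 = a.b.0 | 0\{c} → —a→ m25
  m21 = (0 + 0) | 0 | (b.0)\{c} → —b→ m26
  m22 = (0 + 0) | (0 | 0 + b.0) | 0\{c} → —b→ m26
  m23 = b.(0 + 0) | 0 | 0\{c} → —b→ m26
  m24 = 0 | (b.0)\{c} → —b→ m27
  m25 = b.0 | 0\{c} → —b→ m27
  m26 = (0 + 0) | 0 | 0\{c} → ·
  m27 = 0 | 0\{c} → ·
LTS(Q): 21 reachable states
  n0 = (a.a.b.0 + b.(0 + 0) | (0 | 0 + b.0)) | b.(b.0)\{c} → —a→ n1, —b→ n2, —b→ n3, —b→ n4
  n1 = a.b.0 | b.(b.0)\{c} → —a→ n5, —b→ n6
  n2 = (0 + 0) | (0 | 0 + b.0) | b.(b.0)\{c} → —b→ n7, —b→ n8
  n3 = (a.a.b.0 + b.(0 + 0) | (0 | 0 + b.0)) | (b.0)\{c} → —a→ n6, —b→ n10, —b→ n7, —b→ n9
  n4 = b.(0 + 0) | 0 | b.(b.0)\{c} → —b→ n10, —b→ n8
  n5 = b.0 | b.(b.0)\{c} → —b→ n11, —b→ n12
  n6 = a.b.0 | (b.0)\{c} → —a→ n12, —b→ n13
  n7 = (0 + 0) | (0 | 0 + b.0) | (b.0)\{c} → —b→ n14, —b→ n15
  n8 = (0 + 0) | 0 | b.(b.0)\{c} → —b→ n15
  n9 = (a.a.b.0 + b.(0 + 0) | (0 | 0 + b.0)) | 0\{c} → —a→ n13, —b→ n14, —b→ n16
  n10 = b.(0 + 0) | 0 | (b.0)\{c} → —b→ n15, —b→ n16
  n11 = 0 | b.(b.0)\{c} → —b→ n17
  n12 = b.0 | (b.0)\{c} → —b→ n17, —b→ n18
  n13 = a.b.0 | 0\{c} → —a→ n18
  n14 = (0 + 0) | (0 | 0 + b.0) | 0\{c} → —b→ n19
  n15 = (0 + 0) | 0 | (b.0)\{c} → —b→ n19
  n16 = b.(0 + 0) | 0 | 0\{c} → —b→ n19
  n17 = 0 | (b.0)\{c} → —b→ n20
  n18 = b.0 | 0\{c} → —b→ n20
  n19 = (0 + 0) | 0 | 0\{c} → ·
  n20 = 0 | 0\{c} → ·
Trace ⟨c⟩ through P, begin at {m0}:
  after c @ step 1: {m4}
  ✓ P
Trace ⟨c⟩ through Q, begin at {n0}:
  after c @ step 1: ∅  — Q cannot continue

c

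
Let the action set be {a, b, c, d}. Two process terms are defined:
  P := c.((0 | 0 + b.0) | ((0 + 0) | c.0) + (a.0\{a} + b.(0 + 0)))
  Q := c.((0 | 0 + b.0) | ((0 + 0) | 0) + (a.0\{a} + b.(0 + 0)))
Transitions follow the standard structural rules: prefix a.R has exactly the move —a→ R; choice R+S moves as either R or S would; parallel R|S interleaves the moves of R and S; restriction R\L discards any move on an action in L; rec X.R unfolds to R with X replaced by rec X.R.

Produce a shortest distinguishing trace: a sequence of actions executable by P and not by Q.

cc

LTS(P): 7 reachable states
  s0 = c.((0 | 0 + b.0) | ((0 + 0) | c.0) + (a.0\{a} + b.(0 + 0))) → =c=> s1
  s1 = (0 | 0 + b.0) | ((0 + 0) | c.0) + (a.0\{a} + b.(0 + 0)) → =a=> s2, =b=> s3, =b=> s4, =c=> s5
  s2 = 0\{a} → ∅
  s3 = 0 + 0 → ∅
  s4 = 0 | ((0 + 0) | c.0) → =c=> s6
  s5 = (0 | 0 + b.0) | ((0 + 0) | 0) → =b=> s6
  s6 = 0 | ((0 + 0) | 0) → ∅
LTS(Q): 5 reachable states
  t0 = c.((0 | 0 + b.0) | ((0 + 0) | 0) + (a.0\{a} + b.(0 + 0))) → =c=> t1
  t1 = (0 | 0 + b.0) | ((0 + 0) | 0) + (a.0\{a} + b.(0 + 0)) → =a=> t2, =b=> t3, =b=> t4
  t2 = 0\{a} → ∅
  t3 = 0 + 0 → ∅
  t4 = 0 | ((0 + 0) | 0) → ∅
Executing cc from P (initial set {s0}):
  after c @ step 1: {s1}
  after c @ step 2: {s5}
  ✓ P
Executing cc from Q (initial set {t0}):
  after c @ step 1: {t1}
  after c @ step 2: ∅  — Q cannot continue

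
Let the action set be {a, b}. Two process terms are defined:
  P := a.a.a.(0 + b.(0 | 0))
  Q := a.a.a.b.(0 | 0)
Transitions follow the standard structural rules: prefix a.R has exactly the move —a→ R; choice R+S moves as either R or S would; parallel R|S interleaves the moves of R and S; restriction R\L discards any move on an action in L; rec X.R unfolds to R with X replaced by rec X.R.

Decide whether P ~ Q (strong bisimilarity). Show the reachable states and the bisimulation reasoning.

LTS(P): 5 reachable states
  m0 = a.a.a.(0 + b.(0 | 0)) → --a--▸ m1
  m1 = a.a.(0 + b.(0 | 0)) → --a--▸ m2
  m2 = a.(0 + b.(0 | 0)) → --a--▸ m3
  m3 = 0 + b.(0 | 0) → --b--▸ m4
  m4 = 0 | 0 → deadlocked
LTS(Q): 5 reachable states
  n0 = a.a.a.b.(0 | 0) → --a--▸ n1
  n1 = a.a.b.(0 | 0) → --a--▸ n2
  n2 = a.b.(0 | 0) → --a--▸ n3
  n3 = b.(0 | 0) → --b--▸ n4
  n4 = 0 | 0 → deadlocked
Partition-refinement fixed point:
  B0 = {m0, n0}
  B1 = {m1, n1}
  B2 = {m2, n2}
  B3 = {m3, n3}
  B4 = {m4, n4}
m0 ∈ B0, n0 ∈ B0 → same block

bisimilar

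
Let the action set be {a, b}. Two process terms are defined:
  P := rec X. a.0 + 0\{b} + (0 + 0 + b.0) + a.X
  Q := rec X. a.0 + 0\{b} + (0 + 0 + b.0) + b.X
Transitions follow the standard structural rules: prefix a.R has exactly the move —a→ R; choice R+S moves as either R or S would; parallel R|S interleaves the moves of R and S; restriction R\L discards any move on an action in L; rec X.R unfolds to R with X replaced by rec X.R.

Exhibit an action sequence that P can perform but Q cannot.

aa

Reachable graph of P (2 states):
  s0 = rec X. a.0 + 0\{b} + (0 + 0 + b.0) + a.X ⊢ —a→ s0, —a→ s1, —b→ s1
  s1 = 0 ⊢ deadlocked
Reachable graph of Q (2 states):
  t0 = rec X. a.0 + 0\{b} + (0 + 0 + b.0) + b.X ⊢ —a→ t1, —b→ t0, —b→ t1
  t1 = 0 ⊢ deadlocked
Trace ⟨aa⟩ through P, begin at {s0}:
  [1] a ⇒ {s0, s1}
  [2] a ⇒ {s0, s1}
  P completes σ.
Trace ⟨aa⟩ through Q, begin at {t0}:
  [1] a ⇒ {t1}
  [2] a ⇒ no successor for Q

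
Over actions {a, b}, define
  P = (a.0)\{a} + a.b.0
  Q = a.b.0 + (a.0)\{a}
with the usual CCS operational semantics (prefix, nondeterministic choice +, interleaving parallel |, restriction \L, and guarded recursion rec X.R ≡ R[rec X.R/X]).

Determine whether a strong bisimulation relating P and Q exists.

YES

LTS(P): 3 reachable states
  p0 = (a.0)\{a} + a.b.0 ⊢ —a→ p1
  p1 = b.0 ⊢ —b→ p2
  p2 = 0 ⊢ stopped
LTS(Q): 3 reachable states
  q0 = a.b.0 + (a.0)\{a} ⊢ —a→ q1
  q1 = b.0 ⊢ —b→ q2
  q2 = 0 ⊢ stopped
Bisimilarity quotient blocks:
  B0 = {p0, q0}
  B1 = {p1, q1}
  B2 = {p2, q2}
p0 ∈ B0, q0 ∈ B0 → same block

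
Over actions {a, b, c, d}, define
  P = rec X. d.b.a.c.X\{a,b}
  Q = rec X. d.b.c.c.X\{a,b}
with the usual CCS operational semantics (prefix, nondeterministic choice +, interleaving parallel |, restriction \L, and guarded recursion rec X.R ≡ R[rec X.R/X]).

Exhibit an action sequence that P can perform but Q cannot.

dba

Reachable graph of P (6 states):
  s0 = rec X. d.b.a.c.X\{a,b} has moves -d-> s1
  s1 = b.a.c.(rec X. d.b.a.c.X\{a,b})\{a,b} has moves -b-> s2
  s2 = a.c.(rec X. d.b.a.c.X\{a,b})\{a,b} has moves -a-> s3
  s3 = c.(rec X. d.b.a.c.X\{a,b})\{a,b} has moves -c-> s4
  s4 = (rec X. d.b.a.c.X\{a,b})\{a,b} has moves -d-> s5
  s5 = (b.a.c.(rec X. d.b.a.c.X\{a,b})\{a,b})\{a,b} has moves ·
Reachable graph of Q (6 states):
  t0 = rec X. d.b.c.c.X\{a,b} has moves -d-> t1
  t1 = b.c.c.(rec X. d.b.c.c.X\{a,b})\{a,b} has moves -b-> t2
  t2 = c.c.(rec X. d.b.c.c.X\{a,b})\{a,b} has moves -c-> t3
  t3 = c.(rec X. d.b.c.c.X\{a,b})\{a,b} has moves -c-> t4
  t4 = (rec X. d.b.c.c.X\{a,b})\{a,b} has moves -d-> t5
  t5 = (b.c.c.(rec X. d.b.c.c.X\{a,b})\{a,b})\{a,b} has moves ·
Trace ⟨dba⟩ through P, begin at {s0}:
  [1] d ⇒ {s1}
  [2] b ⇒ {s2}
  [3] a ⇒ {s3}
  ✓ P
Trace ⟨dba⟩ through Q, begin at {t0}:
  [1] d ⇒ {t1}
  [2] b ⇒ {t2}
  [3] a ⇒ no successor for Q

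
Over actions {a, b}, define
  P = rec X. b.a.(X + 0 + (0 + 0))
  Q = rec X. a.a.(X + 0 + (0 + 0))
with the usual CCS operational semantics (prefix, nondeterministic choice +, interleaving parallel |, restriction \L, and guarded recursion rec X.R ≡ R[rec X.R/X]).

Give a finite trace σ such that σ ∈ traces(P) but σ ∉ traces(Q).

b

P's transition system — 3 states:
  s0 = rec X. b.a.(X + 0 + (0 + 0)) ⊢ ··b··> s1
  s1 = a.((rec X. b.a.(X + 0 + (0 + 0))) + 0 + (0 + 0)) ⊢ ··a··> s2
  s2 = (rec X. b.a.(X + 0 + (0 + 0))) + 0 + (0 + 0) ⊢ ··b··> s1
Q's transition system — 3 states:
  t0 = rec X. a.a.(X + 0 + (0 + 0)) ⊢ ··a··> t1
  t1 = a.((rec X. a.a.(X + 0 + (0 + 0))) + 0 + (0 + 0)) ⊢ ··a··> t2
  t2 = (rec X. a.a.(X + 0 + (0 + 0))) + 0 + (0 + 0) ⊢ ··a··> t1
Trace ⟨b⟩ through P, begin at {s0}:
  [1] b ⇒ {s1}
  P completes σ.
Trace ⟨b⟩ through Q, begin at {t0}:
  [1] b ⇒ no successor for Q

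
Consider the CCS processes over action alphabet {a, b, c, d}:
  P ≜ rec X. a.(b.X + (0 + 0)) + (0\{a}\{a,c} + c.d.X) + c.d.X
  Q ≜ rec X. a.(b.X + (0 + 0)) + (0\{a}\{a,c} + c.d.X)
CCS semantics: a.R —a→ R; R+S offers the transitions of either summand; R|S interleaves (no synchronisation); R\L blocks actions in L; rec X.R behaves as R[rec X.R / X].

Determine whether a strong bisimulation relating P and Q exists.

Reachable graph of P (3 states):
  p0 = rec X. a.(b.X + (0 + 0)) + (0\{a}\{a,c} + c.d.X) + c.d.X :: =a=> p1, =c=> p2
  p1 = b.(rec X. a.(b.X + (0 + 0)) + (0\{a}\{a,c} + c.d.X) + c.d.X) + (0 + 0) :: =b=> p0
  p2 = d.(rec X. a.(b.X + (0 + 0)) + (0\{a}\{a,c} + c.d.X) + c.d.X) :: =d=> p0
Reachable graph of Q (3 states):
  q0 = rec X. a.(b.X + (0 + 0)) + (0\{a}\{a,c} + c.d.X) :: =a=> q1, =c=> q2
  q1 = b.(rec X. a.(b.X + (0 + 0)) + (0\{a}\{a,c} + c.d.X)) + (0 + 0) :: =b=> q0
  q2 = d.(rec X. a.(b.X + (0 + 0)) + (0\{a}\{a,c} + c.d.X)) :: =d=> q0
Bisimilarity quotient blocks:
  B0 = {p0, q0}
  B1 = {p1, q1}
  B2 = {p2, q2}
p0 ∈ B0, q0 ∈ B0 → same block

P ~ Q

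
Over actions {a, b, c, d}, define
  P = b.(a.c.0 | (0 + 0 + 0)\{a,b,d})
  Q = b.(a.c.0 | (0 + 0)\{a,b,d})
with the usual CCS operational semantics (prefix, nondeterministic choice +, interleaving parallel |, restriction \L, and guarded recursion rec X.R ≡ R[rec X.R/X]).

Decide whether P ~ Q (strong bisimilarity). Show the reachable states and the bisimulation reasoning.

P's transition system — 4 states:
  m0 = b.(a.c.0 | (0 + 0 + 0)\{a,b,d}) ⊢ -b-> m1
  m1 = a.c.0 | (0 + 0 + 0)\{a,b,d} ⊢ -a-> m2
  m2 = c.0 | (0 + 0 + 0)\{a,b,d} ⊢ -c-> m3
  m3 = 0 | (0 + 0 + 0)\{a,b,d} ⊢ (no moves)
Q's transition system — 4 states:
  n0 = b.(a.c.0 | (0 + 0)\{a,b,d}) ⊢ -b-> n1
  n1 = a.c.0 | (0 + 0)\{a,b,d} ⊢ -a-> n2
  n2 = c.0 | (0 + 0)\{a,b,d} ⊢ -c-> n3
  n3 = 0 | (0 + 0)\{a,b,d} ⊢ (no moves)
Partition-refinement fixed point:
  B0 = {m0, n0}
  B1 = {m1, n1}
  B2 = {m2, n2}
  B3 = {m3, n3}
m0 ∈ B0, n0 ∈ B0 → same block

bisimilar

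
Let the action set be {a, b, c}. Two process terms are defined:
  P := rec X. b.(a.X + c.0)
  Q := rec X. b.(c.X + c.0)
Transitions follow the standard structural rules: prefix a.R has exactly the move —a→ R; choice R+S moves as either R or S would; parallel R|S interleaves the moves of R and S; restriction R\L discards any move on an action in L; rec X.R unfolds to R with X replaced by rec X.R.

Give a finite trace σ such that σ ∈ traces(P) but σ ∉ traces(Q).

P's transition system — 3 states:
  m0 = rec X. b.(a.X + c.0) ⊢ ··b··> m1
  m1 = a.(rec X. b.(a.X + c.0)) + c.0 ⊢ ··a··> m0, ··c··> m2
  m2 = 0 ⊢ (no moves)
Q's transition system — 3 states:
  n0 = rec X. b.(c.X + c.0) ⊢ ··b··> n1
  n1 = c.(rec X. b.(c.X + c.0)) + c.0 ⊢ ··c··> n0, ··c··> n2
  n2 = 0 ⊢ (no moves)
Trace ⟨ba⟩ through P, begin at {m0}:
  after b @ step 1: {m1}
  after a @ step 2: {m0}
  P completes σ.
Trace ⟨ba⟩ through Q, begin at {n0}:
  after b @ step 1: {n1}
  after a @ step 2: ∅ (Q stuck)

ba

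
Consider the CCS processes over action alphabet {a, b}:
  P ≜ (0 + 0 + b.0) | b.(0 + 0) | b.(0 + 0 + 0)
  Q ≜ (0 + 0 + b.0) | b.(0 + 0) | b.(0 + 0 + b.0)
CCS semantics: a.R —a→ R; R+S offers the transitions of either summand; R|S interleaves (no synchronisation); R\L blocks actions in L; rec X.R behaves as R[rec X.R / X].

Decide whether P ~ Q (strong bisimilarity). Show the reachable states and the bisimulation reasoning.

P's transition system — 8 states:
  s0 = (0 + 0 + b.0) | b.(0 + 0) | b.(0 + 0 + 0) :: ··b··> s1, ··b··> s2, ··b··> s3
  s1 = (0 + 0 + b.0) | (0 + 0) | b.(0 + 0 + 0) :: ··b··> s4, ··b··> s5
  s2 = (0 + 0 + b.0) | b.(0 + 0) | (0 + 0 + 0) :: ··b··> s4, ··b··> s6
  s3 = 0 | b.(0 + 0) | b.(0 + 0 + 0) :: ··b··> s5, ··b··> s6
  s4 = (0 + 0 + b.0) | (0 + 0) | (0 + 0 + 0) :: ··b··> s7
  s5 = 0 | (0 + 0) | b.(0 + 0 + 0) :: ··b··> s7
  s6 = 0 | b.(0 + 0) | (0 + 0 + 0) :: ··b··> s7
  s7 = 0 | (0 + 0) | (0 + 0 + 0) :: (no moves)
Q's transition system — 12 states:
  t0 = (0 + 0 + b.0) | b.(0 + 0) | b.(0 + 0 + b.0) :: ··b··> t1, ··b··> t2, ··b··> t3
  t1 = (0 + 0 + b.0) | (0 + 0) | b.(0 + 0 + b.0) :: ··b··> t4, ··b··> t5
  t2 = (0 + 0 + b.0) | b.(0 + 0) | (0 + 0 + b.0) :: ··b··> t4, ··b··> t6, ··b··> t7
  t3 = 0 | b.(0 + 0) | b.(0 + 0 + b.0) :: ··b··> t5, ··b··> t7
  t4 = (0 + 0 + b.0) | (0 + 0) | (0 + 0 + b.0) :: ··b··> t8, ··b··> t9
  t5 = 0 | (0 + 0) | b.(0 + 0 + b.0) :: ··b··> t9
  t6 = (0 + 0 + b.0) | b.(0 + 0) | 0 :: ··b··> t10, ··b··> t8
  t7 = 0 | b.(0 + 0) | (0 + 0 + b.0) :: ··b··> t10, ··b··> t9
  t8 = (0 + 0 + b.0) | (0 + 0) | 0 :: ··b··> t11
  t9 = 0 | (0 + 0) | (0 + 0 + b.0) :: ··b··> t11
  t10 = 0 | b.(0 + 0) | 0 :: ··b··> t11
  t11 = 0 | (0 + 0) | 0 :: (no moves)
Coarsest stable partition (strong bisimilarity classes):
  B0 = {s0, t1, t2, t3}
  B1 = {s1, s2, s3, t4, t5, t6, t7}
  B2 = {s4, s5, s6, t10, t8, t9}
  B3 = {s7, t11}
  B4 = {t0}
s0 ∈ B0, t0 ∈ B4 → different blocks

not bisimilar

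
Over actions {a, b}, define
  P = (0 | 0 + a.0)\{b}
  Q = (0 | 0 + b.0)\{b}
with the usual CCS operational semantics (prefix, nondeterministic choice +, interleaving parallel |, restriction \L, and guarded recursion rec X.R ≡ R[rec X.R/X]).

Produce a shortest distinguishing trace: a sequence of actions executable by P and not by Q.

a

Reachable graph of P (2 states):
  s0 = (0 | 0 + a.0)\{b} has moves —a→ s1
  s1 = 0\{b} has moves stopped
Reachable graph of Q (1 states):
  t0 = (0 | 0 + b.0)\{b} has moves stopped
Trace ⟨a⟩ through P, begin at {s0}:
  step 1 (a): {s1}
  — P admits the full trace.
Trace ⟨a⟩ through Q, begin at {t0}:
  step 1 (a): ∅ (Q stuck)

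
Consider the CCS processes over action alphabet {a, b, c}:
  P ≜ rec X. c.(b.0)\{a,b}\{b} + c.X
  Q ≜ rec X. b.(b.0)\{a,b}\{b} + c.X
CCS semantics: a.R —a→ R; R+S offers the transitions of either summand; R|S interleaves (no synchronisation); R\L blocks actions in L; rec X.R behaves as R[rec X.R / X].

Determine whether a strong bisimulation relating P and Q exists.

LTS(P): 2 reachable states
  s0 = rec X. c.(b.0)\{a,b}\{b} + c.X → —c→ s0, —c→ s1
  s1 = (b.0)\{a,b}\{b} → ·
LTS(Q): 2 reachable states
  t0 = rec X. b.(b.0)\{a,b}\{b} + c.X → —b→ t1, —c→ t0
  t1 = (b.0)\{a,b}\{b} → ·
Coarsest stable partition (strong bisimilarity classes):
  B0 = {s0}
  B1 = {s1, t1}
  B2 = {t0}
s0 ∈ B0, t0 ∈ B2 → different blocks

NO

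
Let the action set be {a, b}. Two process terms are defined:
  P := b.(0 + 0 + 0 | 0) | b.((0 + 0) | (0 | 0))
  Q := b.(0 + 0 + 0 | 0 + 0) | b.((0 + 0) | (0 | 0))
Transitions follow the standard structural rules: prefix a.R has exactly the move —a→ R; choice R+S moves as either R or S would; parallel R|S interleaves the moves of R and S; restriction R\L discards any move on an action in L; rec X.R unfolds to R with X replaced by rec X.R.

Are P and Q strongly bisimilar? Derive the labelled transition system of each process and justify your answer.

P ~ Q

P's transition system — 4 states:
  u0 = b.(0 + 0 + 0 | 0) | b.((0 + 0) | (0 | 0)) → -b-> u1, -b-> u2
  u1 = (0 + 0 + 0 | 0) | b.((0 + 0) | (0 | 0)) → -b-> u3
  u2 = b.(0 + 0 + 0 | 0) | ((0 + 0) | (0 | 0)) → -b-> u3
  u3 = (0 + 0 + 0 | 0) | ((0 + 0) | (0 | 0)) → (no moves)
Q's transition system — 4 states:
  v0 = b.(0 + 0 + 0 | 0 + 0) | b.((0 + 0) | (0 | 0)) → -b-> v1, -b-> v2
  v1 = (0 + 0 + 0 | 0 + 0) | b.((0 + 0) | (0 | 0)) → -b-> v3
  v2 = b.(0 + 0 + 0 | 0 + 0) | ((0 + 0) | (0 | 0)) → -b-> v3
  v3 = (0 + 0 + 0 | 0 + 0) | ((0 + 0) | (0 | 0)) → (no moves)
Bisimilarity quotient blocks:
  B0 = {u0, v0}
  B1 = {u1, u2, v1, v2}
  B2 = {u3, v3}
u0 ∈ B0, v0 ∈ B0 → same block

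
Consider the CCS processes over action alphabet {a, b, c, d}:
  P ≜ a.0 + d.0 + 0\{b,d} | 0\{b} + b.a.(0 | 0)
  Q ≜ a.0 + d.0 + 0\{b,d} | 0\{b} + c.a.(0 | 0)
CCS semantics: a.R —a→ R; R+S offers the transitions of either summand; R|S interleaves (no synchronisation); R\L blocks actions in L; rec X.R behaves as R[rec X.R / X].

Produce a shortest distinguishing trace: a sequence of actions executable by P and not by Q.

b

LTS(P): 4 reachable states
  s0 = a.0 + d.0 + 0\{b,d} | 0\{b} + b.a.(0 | 0) ⊢ —a→ s1, —b→ s2, —d→ s1
  s1 = 0 ⊢ ∅
  s2 = a.(0 | 0) ⊢ —a→ s3
  s3 = 0 | 0 ⊢ ∅
LTS(Q): 4 reachable states
  t0 = a.0 + d.0 + 0\{b,d} | 0\{b} + c.a.(0 | 0) ⊢ —a→ t1, —c→ t2, —d→ t1
  t1 = 0 ⊢ ∅
  t2 = a.(0 | 0) ⊢ —a→ t3
  t3 = 0 | 0 ⊢ ∅
Trace ⟨b⟩ through P, begin at {s0}:
  step 1 (b): {s2}
  ✓ P
Trace ⟨b⟩ through Q, begin at {t0}:
  step 1 (b): ∅  — Q cannot continue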